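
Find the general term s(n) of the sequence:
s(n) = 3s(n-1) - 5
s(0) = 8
First-order linear non-homogeneous.
Homogeneous solution: s_h(n) = A·(3)^n.
Try constant particular solution s_p = K: K = 3K - 5 ⇒ K = \frac{5}{2}.
General: s(n) = A·(3)^n + \frac{5}{2}.
Apply s(0) = 8: A + \frac{5}{2} = 8 ⇒ A = \frac{11}{2}.
So s(n) = \frac{11 \cdot 3^{n}}{2} + \frac{5}{2}.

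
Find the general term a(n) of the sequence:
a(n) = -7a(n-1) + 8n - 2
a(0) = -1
First-order linear with linear forcing.
Homogeneous solution: a_h(n) = A·(-7)^n.
Try particular a_p(n) = pn + q. Substituting:
  pn + q = -7(p(n-1) + q) + 8n - 2.
Matching the n-coefficient: p = -7p + 8 ⇒ p = 1.
Matching constants: q = 7p - 7q - 2 ⇒ q = \frac{5}{8}.
General: a(n) = A·(-7)^n + n + \frac{5}{8}.
Apply a(0) = -1: A + \frac{5}{8} = -1 ⇒ A = - \frac{13}{8}.
So a(n) = - \frac{13 \left(-7\right)^{n}}{8} + n + \frac{5}{8}.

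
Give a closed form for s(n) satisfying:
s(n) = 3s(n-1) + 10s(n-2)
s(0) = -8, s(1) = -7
Characteristic equation: x² - 3x - 10 = 0, which factors as (x - (5))(x - (-2)) = 0.
Roots r₁ = 5, r₂ = -2 (distinct).
General solution: s(n) = A·(5)^n + B·(-2)^n.
From s(0) = -8: A + B = -8.
From s(1) = -7: 5A - 2B = -7.
Solving: A = - \frac{23}{7}, B = - \frac{33}{7}.
So s(n) = - \frac{33 \left(-2\right)^{n}}{7} - \frac{23 \cdot 5^{n}}{7}.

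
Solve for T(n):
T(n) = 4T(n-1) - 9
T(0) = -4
First-order linear non-homogeneous.
Homogeneous solution: T_h(n) = A·(4)^n.
Try constant particular solution T_p = K: K = 4K - 9 ⇒ K = 3.
General: T(n) = A·(4)^n + 3.
Apply T(0) = -4: A + 3 = -4 ⇒ A = -7.
So T(n) = 3 - 7 \cdot 4^{n}.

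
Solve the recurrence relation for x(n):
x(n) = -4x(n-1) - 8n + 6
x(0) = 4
First-order linear with linear forcing.
Homogeneous solution: x_h(n) = A·(-4)^n.
Try particular x_p(n) = pn + q. Substituting:
  pn + q = -4(p(n-1) + q) - 8n + 6.
Matching the n-coefficient: p = -4p - 8 ⇒ p = - \frac{8}{5}.
Matching constants: q = 4p - 4q + 6 ⇒ q = - \frac{2}{25}.
General: x(n) = A·(-4)^n - \frac{8 n}{5} - \frac{2}{25}.
Apply x(0) = 4: A - \frac{2}{25} = 4 ⇒ A = \frac{102}{25}.
So x(n) = \frac{102 \left(-4\right)^{n}}{25} - \frac{8 n}{5} - \frac{2}{25}.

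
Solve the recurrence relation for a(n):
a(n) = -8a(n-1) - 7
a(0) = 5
First-order linear non-homogeneous.
Homogeneous solution: a_h(n) = A·(-8)^n.
Try constant particular solution a_p = K: K = -8K - 7 ⇒ K = - \frac{7}{9}.
General: a(n) = A·(-8)^n - \frac{7}{9}.
Apply a(0) = 5: A - \frac{7}{9} = 5 ⇒ A = \frac{52}{9}.
So a(n) = \frac{52 \left(-8\right)^{n}}{9} - \frac{7}{9}.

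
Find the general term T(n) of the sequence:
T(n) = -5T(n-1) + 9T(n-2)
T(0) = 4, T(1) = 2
Characteristic equation: x² + 5x - 9 = 0.
Discriminant Δ = (-5)² + 4·(9) = 61.
Roots r₁,₂ = (-5 ± √61)/2, so r₁ = - \frac{5}{2} + \frac{\sqrt{61}}{2}, r₂ = - \frac{\sqrt{61}}{2} - \frac{5}{2}.
General solution: T(n) = A·r₁^n + B·r₂^n.
From the initial conditions, A + B = 4 and r₁A + r₂B = 2.
Since r₁ - r₂ = √61: A = (2 - (4)r₂)/√61 = \frac{12 \sqrt{61}}{61} + 2, and B = 4 - A = 2 - \frac{12 \sqrt{61}}{61}.
So T(n) = \left(\frac{12 \sqrt{61}}{61} + 2\right)\left(- \frac{5}{2} + \frac{\sqrt{61}}{2}\right)^n + \left(2 - \frac{12 \sqrt{61}}{61}\right)\left(- \frac{\sqrt{61}}{2} - \frac{5}{2}\right)^n.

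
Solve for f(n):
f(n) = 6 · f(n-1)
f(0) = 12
Pure geometric recurrence with ratio 6.
By induction f(n) = f(0) · (6)^n = 12 \cdot 6^{n}.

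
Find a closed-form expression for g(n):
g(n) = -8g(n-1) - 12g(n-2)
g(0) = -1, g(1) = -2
Characteristic equation: x² + 8x + 12 = 0, which factors as (x - (-2))(x - (-6)) = 0.
Roots r₁ = -2, r₂ = -6 (distinct).
General solution: g(n) = A·(-2)^n + B·(-6)^n.
From g(0) = -1: A + B = -1.
From g(1) = -2: -2A - 6B = -2.
Solving: A = -2, B = 1.
So g(n) = - 2 \left(-2\right)^{n} + \left(-6\right)^{n}.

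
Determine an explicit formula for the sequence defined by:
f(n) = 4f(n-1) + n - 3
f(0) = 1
First-order linear with linear forcing.
Homogeneous solution: f_h(n) = A·(4)^n.
Try particular f_p(n) = pn + q. Substituting:
  pn + q = 4(p(n-1) + q) + n - 3.
Matching the n-coefficient: p = 4p + 1 ⇒ p = - \frac{1}{3}.
Matching constants: q = -4p + 4q - 3 ⇒ q = \frac{5}{9}.
General: f(n) = A·(4)^n - \frac{n}{3} + \frac{5}{9}.
Apply f(0) = 1: A + \frac{5}{9} = 1 ⇒ A = \frac{4}{9}.
So f(n) = \frac{4 \cdot 4^{n}}{9} - \frac{n}{3} + \frac{5}{9}.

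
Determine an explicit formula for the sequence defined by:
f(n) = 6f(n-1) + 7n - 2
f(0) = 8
First-order linear with linear forcing.
Homogeneous solution: f_h(n) = A·(6)^n.
Try particular f_p(n) = pn + q. Substituting:
  pn + q = 6(p(n-1) + q) + 7n - 2.
Matching the n-coefficient: p = 6p + 7 ⇒ p = - \frac{7}{5}.
Matching constants: q = -6p + 6q - 2 ⇒ q = - \frac{32}{25}.
General: f(n) = A·(6)^n - \frac{7 n}{5} - \frac{32}{25}.
Apply f(0) = 8: A - \frac{32}{25} = 8 ⇒ A = \frac{232}{25}.
So f(n) = \frac{232 \cdot 6^{n}}{25} - \frac{7 n}{5} - \frac{32}{25}.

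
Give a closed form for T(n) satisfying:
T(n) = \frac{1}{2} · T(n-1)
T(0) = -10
Pure geometric recurrence with ratio \frac{1}{2}.
By induction T(n) = T(0) · (\frac{1}{2})^n = - 10 \cdot 2^{- n}.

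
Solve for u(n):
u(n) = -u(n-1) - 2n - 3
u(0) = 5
First-order linear with linear forcing.
Homogeneous solution: u_h(n) = A·(-1)^n.
Try particular u_p(n) = pn + q. Substituting:
  pn + q = -(p(n-1) + q) - 2n - 3.
Matching the n-coefficient: p = -p - 2 ⇒ p = -1.
Matching constants: q = p - q - 3 ⇒ q = -2.
General: u(n) = A·(-1)^n - n - 2.
Apply u(0) = 5: A - 2 = 5 ⇒ A = 7.
So u(n) = 7 \left(-1\right)^{n} - n - 2.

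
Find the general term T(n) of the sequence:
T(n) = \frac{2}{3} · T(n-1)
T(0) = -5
Pure geometric recurrence with ratio \frac{2}{3}.
By induction T(n) = T(0) · (\frac{2}{3})^n = - 5 \left(\frac{2}{3}\right)^{n}.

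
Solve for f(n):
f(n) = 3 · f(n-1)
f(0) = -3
Pure geometric recurrence with ratio 3.
By induction f(n) = f(0) · (3)^n = - 3 \cdot 3^{n}.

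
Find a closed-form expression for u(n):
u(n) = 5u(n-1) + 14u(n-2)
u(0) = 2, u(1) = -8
Characteristic equation: x² - 5x - 14 = 0, which factors as (x - (7))(x - (-2)) = 0.
Roots r₁ = 7, r₂ = -2 (distinct).
General solution: u(n) = A·(7)^n + B·(-2)^n.
From u(0) = 2: A + B = 2.
From u(1) = -8: 7A - 2B = -8.
Solving: A = - \frac{4}{9}, B = \frac{22}{9}.
So u(n) = \frac{22 \left(-2\right)^{n}}{9} - \frac{4 \cdot 7^{n}}{9}.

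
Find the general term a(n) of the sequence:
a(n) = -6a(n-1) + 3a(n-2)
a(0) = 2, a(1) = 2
Characteristic equation: x² + 6x - 3 = 0.
Discriminant Δ = (-6)² + 4·(3) = 48.
Roots r₁,₂ = (-6 ± √48)/2, so r₁ = -3 + 2 \sqrt{3}, r₂ = - 2 \sqrt{3} - 3.
General solution: a(n) = A·r₁^n + B·r₂^n.
From the initial conditions, A + B = 2 and r₁A + r₂B = 2.
Since r₁ - r₂ = √48: A = (2 - (2)r₂)/√48 = 1 + \frac{2 \sqrt{3}}{3}, and B = 2 - A = 1 - \frac{2 \sqrt{3}}{3}.
So a(n) = \left(1 + \frac{2 \sqrt{3}}{3}\right)\left(-3 + 2 \sqrt{3}\right)^n + \left(1 - \frac{2 \sqrt{3}}{3}\right)\left(- 2 \sqrt{3} - 3\right)^n.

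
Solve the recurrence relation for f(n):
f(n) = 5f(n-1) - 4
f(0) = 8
First-order linear non-homogeneous.
Homogeneous solution: f_h(n) = A·(5)^n.
Try constant particular solution f_p = K: K = 5K - 4 ⇒ K = 1.
General: f(n) = A·(5)^n + 1.
Apply f(0) = 8: A + 1 = 8 ⇒ A = 7.
So f(n) = 7 \cdot 5^{n} + 1.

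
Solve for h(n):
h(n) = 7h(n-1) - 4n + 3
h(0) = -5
First-order linear with linear forcing.
Homogeneous solution: h_h(n) = A·(7)^n.
Try particular h_p(n) = pn + q. Substituting:
  pn + q = 7(p(n-1) + q) - 4n + 3.
Matching the n-coefficient: p = 7p - 4 ⇒ p = \frac{2}{3}.
Matching constants: q = -7p + 7q + 3 ⇒ q = \frac{5}{18}.
General: h(n) = A·(7)^n + \frac{2 n}{3} + \frac{5}{18}.
Apply h(0) = -5: A + \frac{5}{18} = -5 ⇒ A = - \frac{95}{18}.
So h(n) = - \frac{95 \cdot 7^{n}}{18} + \frac{2 n}{3} + \frac{5}{18}.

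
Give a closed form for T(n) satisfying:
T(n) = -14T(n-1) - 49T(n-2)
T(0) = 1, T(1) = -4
Characteristic equation: x² + 14x + 49 = 0, which is (x - (-7))².
Repeated root r = -7.
General solution: T(n) = (A + Bn)·(-7)^n.
From T(0) = 1: A = 1.
From T(1) = -4: (A + B)·(-7) = -4 ⇒ B = - \frac{3}{7}.
So T(n) = \left(1 - \frac{3 n}{7}\right) \cdot (-7)^n.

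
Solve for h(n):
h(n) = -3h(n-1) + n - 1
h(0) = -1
First-order linear with linear forcing.
Homogeneous solution: h_h(n) = A·(-3)^n.
Try particular h_p(n) = pn + q. Substituting:
  pn + q = -3(p(n-1) + q) + n - 1.
Matching the n-coefficient: p = -3p + 1 ⇒ p = \frac{1}{4}.
Matching constants: q = 3p - 3q - 1 ⇒ q = - \frac{1}{16}.
General: h(n) = A·(-3)^n + \frac{n}{4} - \frac{1}{16}.
Apply h(0) = -1: A - \frac{1}{16} = -1 ⇒ A = - \frac{15}{16}.
So h(n) = - \frac{15 \left(-3\right)^{n}}{16} + \frac{n}{4} - \frac{1}{16}.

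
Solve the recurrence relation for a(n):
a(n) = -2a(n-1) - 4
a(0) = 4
First-order linear non-homogeneous.
Homogeneous solution: a_h(n) = A·(-2)^n.
Try constant particular solution a_p = K: K = -2K - 4 ⇒ K = - \frac{4}{3}.
General: a(n) = A·(-2)^n - \frac{4}{3}.
Apply a(0) = 4: A - \frac{4}{3} = 4 ⇒ A = \frac{16}{3}.
So a(n) = \frac{16 \left(-2\right)^{n}}{3} - \frac{4}{3}.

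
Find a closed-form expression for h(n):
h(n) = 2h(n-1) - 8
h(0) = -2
First-order linear non-homogeneous.
Homogeneous solution: h_h(n) = A·(2)^n.
Try constant particular solution h_p = K: K = 2K - 8 ⇒ K = 8.
General: h(n) = A·(2)^n + 8.
Apply h(0) = -2: A + 8 = -2 ⇒ A = -10.
So h(n) = 8 - 10 \cdot 2^{n}.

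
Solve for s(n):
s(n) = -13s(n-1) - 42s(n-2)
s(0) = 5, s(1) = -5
Characteristic equation: x² + 13x + 42 = 0, which factors as (x - (-7))(x - (-6)) = 0.
Roots r₁ = -7, r₂ = -6 (distinct).
General solution: s(n) = A·(-7)^n + B·(-6)^n.
From s(0) = 5: A + B = 5.
From s(1) = -5: -7A - 6B = -5.
Solving: A = -25, B = 30.
So s(n) = 30 \left(-6\right)^{n} - 25 \left(-7\right)^{n}.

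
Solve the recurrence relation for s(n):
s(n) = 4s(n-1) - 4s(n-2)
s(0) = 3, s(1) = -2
Characteristic equation: x² - 4x + 4 = 0, which is (x - (2))².
Repeated root r = 2.
General solution: s(n) = (A + Bn)·(2)^n.
From s(0) = 3: A = 3.
From s(1) = -2: (A + B)·(2) = -2 ⇒ B = -4.
So s(n) = \left(3 - 4 n\right) \cdot (2)^n.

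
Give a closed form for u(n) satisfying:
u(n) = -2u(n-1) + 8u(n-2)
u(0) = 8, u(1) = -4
Characteristic equation: x² + 2x - 8 = 0, which factors as (x - (-4))(x - (2)) = 0.
Roots r₁ = -4, r₂ = 2 (distinct).
General solution: u(n) = A·(-4)^n + B·(2)^n.
From u(0) = 8: A + B = 8.
From u(1) = -4: -4A + 2B = -4.
Solving: A = \frac{10}{3}, B = \frac{14}{3}.
So u(n) = \frac{10 \left(-4\right)^{n}}{3} + \frac{14 \cdot 2^{n}}{3}.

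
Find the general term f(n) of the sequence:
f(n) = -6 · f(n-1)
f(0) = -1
Pure geometric recurrence with ratio -6.
By induction f(n) = f(0) · (-6)^n = - \left(-6\right)^{n}.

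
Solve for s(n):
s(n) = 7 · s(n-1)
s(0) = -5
Pure geometric recurrence with ratio 7.
By induction s(n) = s(0) · (7)^n = - 5 \cdot 7^{n}.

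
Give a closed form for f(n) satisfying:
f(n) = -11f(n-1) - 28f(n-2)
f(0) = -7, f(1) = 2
Characteristic equation: x² + 11x + 28 = 0, which factors as (x - (-4))(x - (-7)) = 0.
Roots r₁ = -4, r₂ = -7 (distinct).
General solution: f(n) = A·(-4)^n + B·(-7)^n.
From f(0) = -7: A + B = -7.
From f(1) = 2: -4A - 7B = 2.
Solving: A = - \frac{47}{3}, B = \frac{26}{3}.
So f(n) = - \frac{47 \left(-4\right)^{n}}{3} + \frac{26 \left(-7\right)^{n}}{3}.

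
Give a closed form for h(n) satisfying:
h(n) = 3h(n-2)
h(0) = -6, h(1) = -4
Characteristic equation: x² - 3 = 0.
Discriminant Δ = (0)² + 4·(3) = 12.
Roots r₁,₂ = (0 ± √12)/2, so r₁ = \sqrt{3}, r₂ = - \sqrt{3}.
General solution: h(n) = A·r₁^n + B·r₂^n.
From the initial conditions, A + B = -6 and r₁A + r₂B = -4.
Since r₁ - r₂ = √12: A = (-4 - (-6)r₂)/√12 = -3 - \frac{2 \sqrt{3}}{3}, and B = -6 - A = -3 + \frac{2 \sqrt{3}}{3}.
So h(n) = \left(-3 - \frac{2 \sqrt{3}}{3}\right)\left(\sqrt{3}\right)^n + \left(-3 + \frac{2 \sqrt{3}}{3}\right)\left(- \sqrt{3}\right)^n.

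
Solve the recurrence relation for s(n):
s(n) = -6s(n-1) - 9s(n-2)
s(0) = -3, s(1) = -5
Characteristic equation: x² + 6x + 9 = 0, which is (x - (-3))².
Repeated root r = -3.
General solution: s(n) = (A + Bn)·(-3)^n.
From s(0) = -3: A = -3.
From s(1) = -5: (A + B)·(-3) = -5 ⇒ B = \frac{14}{3}.
So s(n) = \left(\frac{14 n}{3} - 3\right) \cdot (-3)^n.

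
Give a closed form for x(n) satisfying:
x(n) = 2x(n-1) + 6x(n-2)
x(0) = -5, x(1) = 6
Characteristic equation: x² - 2x - 6 = 0.
Discriminant Δ = (2)² + 4·(6) = 28.
Roots r₁,₂ = (2 ± √28)/2, so r₁ = 1 + \sqrt{7}, r₂ = 1 - \sqrt{7}.
General solution: x(n) = A·r₁^n + B·r₂^n.
From the initial conditions, A + B = -5 and r₁A + r₂B = 6.
Since r₁ - r₂ = √28: A = (6 - (-5)r₂)/√28 = - \frac{5}{2} + \frac{11 \sqrt{7}}{14}, and B = -5 - A = - \frac{5}{2} - \frac{11 \sqrt{7}}{14}.
So x(n) = \left(- \frac{5}{2} + \frac{11 \sqrt{7}}{14}\right)\left(1 + \sqrt{7}\right)^n + \left(- \frac{5}{2} - \frac{11 \sqrt{7}}{14}\right)\left(1 - \sqrt{7}\right)^n.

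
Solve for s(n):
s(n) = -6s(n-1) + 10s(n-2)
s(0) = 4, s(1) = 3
Characteristic equation: x² + 6x - 10 = 0.
Discriminant Δ = (-6)² + 4·(10) = 76.
Roots r₁,₂ = (-6 ± √76)/2, so r₁ = -3 + \sqrt{19}, r₂ = - \sqrt{19} - 3.
General solution: s(n) = A·r₁^n + B·r₂^n.
From the initial conditions, A + B = 4 and r₁A + r₂B = 3.
Since r₁ - r₂ = √76: A = (3 - (4)r₂)/√76 = \frac{15 \sqrt{19}}{38} + 2, and B = 4 - A = 2 - \frac{15 \sqrt{19}}{38}.
So s(n) = \left(\frac{15 \sqrt{19}}{38} + 2\right)\left(-3 + \sqrt{19}\right)^n + \left(2 - \frac{15 \sqrt{19}}{38}\right)\left(- \sqrt{19} - 3\right)^n.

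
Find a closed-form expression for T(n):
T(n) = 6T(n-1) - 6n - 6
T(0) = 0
First-order linear with linear forcing.
Homogeneous solution: T_h(n) = A·(6)^n.
Try particular T_p(n) = pn + q. Substituting:
  pn + q = 6(p(n-1) + q) - 6n - 6.
Matching the n-coefficient: p = 6p - 6 ⇒ p = \frac{6}{5}.
Matching constants: q = -6p + 6q - 6 ⇒ q = \frac{66}{25}.
General: T(n) = A·(6)^n + \frac{6 n}{5} + \frac{66}{25}.
Apply T(0) = 0: A + \frac{66}{25} = 0 ⇒ A = - \frac{66}{25}.
So T(n) = - \frac{66 \cdot 6^{n}}{25} + \frac{6 n}{5} + \frac{66}{25}.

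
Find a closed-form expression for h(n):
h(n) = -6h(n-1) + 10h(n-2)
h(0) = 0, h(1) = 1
Characteristic equation: x² + 6x - 10 = 0.
Discriminant Δ = (-6)² + 4·(10) = 76.
Roots r₁,₂ = (-6 ± √76)/2, so r₁ = -3 + \sqrt{19}, r₂ = - \sqrt{19} - 3.
General solution: h(n) = A·r₁^n + B·r₂^n.
From the initial conditions, A + B = 0 and r₁A + r₂B = 1.
Since r₁ - r₂ = √76: A = (1 - (0)r₂)/√76 = \frac{\sqrt{19}}{38}, and B = 0 - A = - \frac{\sqrt{19}}{38}.
So h(n) = \left(\frac{\sqrt{19}}{38}\right)\left(-3 + \sqrt{19}\right)^n + \left(- \frac{\sqrt{19}}{38}\right)\left(- \sqrt{19} - 3\right)^n.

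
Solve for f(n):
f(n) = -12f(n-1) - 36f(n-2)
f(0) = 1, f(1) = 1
Characteristic equation: x² + 12x + 36 = 0, which is (x - (-6))².
Repeated root r = -6.
General solution: f(n) = (A + Bn)·(-6)^n.
From f(0) = 1: A = 1.
From f(1) = 1: (A + B)·(-6) = 1 ⇒ B = - \frac{7}{6}.
So f(n) = \left(1 - \frac{7 n}{6}\right) \cdot (-6)^n.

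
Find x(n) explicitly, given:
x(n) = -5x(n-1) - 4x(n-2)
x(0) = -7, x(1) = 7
Characteristic equation: x² + 5x + 4 = 0, which factors as (x - (-4))(x - (-1)) = 0.
Roots r₁ = -4, r₂ = -1 (distinct).
General solution: x(n) = A·(-4)^n + B·(-1)^n.
From x(0) = -7: A + B = -7.
From x(1) = 7: -4A - B = 7.
Solving: A = 0, B = -7.
So x(n) = - 7 \left(-1\right)^{n}.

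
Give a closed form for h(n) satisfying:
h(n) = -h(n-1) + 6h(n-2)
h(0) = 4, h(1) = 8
Characteristic equation: x² + x - 6 = 0, which factors as (x - (-3))(x - (2)) = 0.
Roots r₁ = -3, r₂ = 2 (distinct).
General solution: h(n) = A·(-3)^n + B·(2)^n.
From h(0) = 4: A + B = 4.
From h(1) = 8: -3A + 2B = 8.
Solving: A = 0, B = 4.
So h(n) = 4 \cdot 2^{n}.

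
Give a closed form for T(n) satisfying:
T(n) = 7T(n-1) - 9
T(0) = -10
First-order linear non-homogeneous.
Homogeneous solution: T_h(n) = A·(7)^n.
Try constant particular solution T_p = K: K = 7K - 9 ⇒ K = \frac{3}{2}.
General: T(n) = A·(7)^n + \frac{3}{2}.
Apply T(0) = -10: A + \frac{3}{2} = -10 ⇒ A = - \frac{23}{2}.
So T(n) = \frac{3}{2} - \frac{23 \cdot 7^{n}}{2}.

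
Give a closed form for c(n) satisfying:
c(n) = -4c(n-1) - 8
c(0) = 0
First-order linear non-homogeneous.
Homogeneous solution: c_h(n) = A·(-4)^n.
Try constant particular solution c_p = K: K = -4K - 8 ⇒ K = - \frac{8}{5}.
General: c(n) = A·(-4)^n - \frac{8}{5}.
Apply c(0) = 0: A - \frac{8}{5} = 0 ⇒ A = \frac{8}{5}.
So c(n) = \frac{8 \left(-4\right)^{n}}{5} - \frac{8}{5}.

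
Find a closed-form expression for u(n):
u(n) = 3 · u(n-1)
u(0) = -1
Pure geometric recurrence with ratio 3.
By induction u(n) = u(0) · (3)^n = - 3^{n}.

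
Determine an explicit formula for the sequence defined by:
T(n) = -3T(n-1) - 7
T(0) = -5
First-order linear non-homogeneous.
Homogeneous solution: T_h(n) = A·(-3)^n.
Try constant particular solution T_p = K: K = -3K - 7 ⇒ K = - \frac{7}{4}.
General: T(n) = A·(-3)^n - \frac{7}{4}.
Apply T(0) = -5: A - \frac{7}{4} = -5 ⇒ A = - \frac{13}{4}.
So T(n) = - \frac{13 \left(-3\right)^{n}}{4} - \frac{7}{4}.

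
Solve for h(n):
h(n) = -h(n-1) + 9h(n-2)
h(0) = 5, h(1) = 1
Characteristic equation: x² + x - 9 = 0.
Discriminant Δ = (-1)² + 4·(9) = 37.
Roots r₁,₂ = (-1 ± √37)/2, so r₁ = - \frac{1}{2} + \frac{\sqrt{37}}{2}, r₂ = - \frac{\sqrt{37}}{2} - \frac{1}{2}.
General solution: h(n) = A·r₁^n + B·r₂^n.
From the initial conditions, A + B = 5 and r₁A + r₂B = 1.
Since r₁ - r₂ = √37: A = (1 - (5)r₂)/√37 = \frac{7 \sqrt{37}}{74} + \frac{5}{2}, and B = 5 - A = \frac{5}{2} - \frac{7 \sqrt{37}}{74}.
So h(n) = \left(\frac{7 \sqrt{37}}{74} + \frac{5}{2}\right)\left(- \frac{1}{2} + \frac{\sqrt{37}}{2}\right)^n + \left(\frac{5}{2} - \frac{7 \sqrt{37}}{74}\right)\left(- \frac{\sqrt{37}}{2} - \frac{1}{2}\right)^n.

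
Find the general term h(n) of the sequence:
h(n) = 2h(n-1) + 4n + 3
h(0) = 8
First-order linear with linear forcing.
Homogeneous solution: h_h(n) = A·(2)^n.
Try particular h_p(n) = pn + q. Substituting:
  pn + q = 2(p(n-1) + q) + 4n + 3.
Matching the n-coefficient: p = 2p + 4 ⇒ p = -4.
Matching constants: q = -2p + 2q + 3 ⇒ q = -11.
General: h(n) = A·(2)^n - 4 n - 11.
Apply h(0) = 8: A - 11 = 8 ⇒ A = 19.
So h(n) = 19 \cdot 2^{n} - 4 n - 11.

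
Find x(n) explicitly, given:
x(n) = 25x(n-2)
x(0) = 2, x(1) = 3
Characteristic equation: x² - 25 = 0, which factors as (x - (-5))(x - (5)) = 0.
Roots r₁ = -5, r₂ = 5 (distinct).
General solution: x(n) = A·(-5)^n + B·(5)^n.
From x(0) = 2: A + B = 2.
From x(1) = 3: -5A + 5B = 3.
Solving: A = \frac{7}{10}, B = \frac{13}{10}.
So x(n) = \frac{7 \left(-5\right)^{n}}{10} + \frac{13 \cdot 5^{n}}{10}.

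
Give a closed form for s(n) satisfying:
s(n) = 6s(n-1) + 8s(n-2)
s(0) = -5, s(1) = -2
Characteristic equation: x² - 6x - 8 = 0.
Discriminant Δ = (6)² + 4·(8) = 68.
Roots r₁,₂ = (6 ± √68)/2, so r₁ = 3 + \sqrt{17}, r₂ = 3 - \sqrt{17}.
General solution: s(n) = A·r₁^n + B·r₂^n.
From the initial conditions, A + B = -5 and r₁A + r₂B = -2.
Since r₁ - r₂ = √68: A = (-2 - (-5)r₂)/√68 = - \frac{5}{2} + \frac{13 \sqrt{17}}{34}, and B = -5 - A = - \frac{5}{2} - \frac{13 \sqrt{17}}{34}.
So s(n) = \left(- \frac{5}{2} + \frac{13 \sqrt{17}}{34}\right)\left(3 + \sqrt{17}\right)^n + \left(- \frac{5}{2} - \frac{13 \sqrt{17}}{34}\right)\left(3 - \sqrt{17}\right)^n.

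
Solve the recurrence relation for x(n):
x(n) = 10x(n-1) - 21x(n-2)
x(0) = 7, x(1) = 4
Characteristic equation: x² - 10x + 21 = 0, which factors as (x - (7))(x - (3)) = 0.
Roots r₁ = 7, r₂ = 3 (distinct).
General solution: x(n) = A·(7)^n + B·(3)^n.
From x(0) = 7: A + B = 7.
From x(1) = 4: 7A + 3B = 4.
Solving: A = - \frac{17}{4}, B = \frac{45}{4}.
So x(n) = \frac{45 \cdot 3^{n}}{4} - \frac{17 \cdot 7^{n}}{4}.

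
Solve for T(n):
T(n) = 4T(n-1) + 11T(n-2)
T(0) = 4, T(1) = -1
Characteristic equation: x² - 4x - 11 = 0.
Discriminant Δ = (4)² + 4·(11) = 60.
Roots r₁,₂ = (4 ± √60)/2, so r₁ = 2 + \sqrt{15}, r₂ = 2 - \sqrt{15}.
General solution: T(n) = A·r₁^n + B·r₂^n.
From the initial conditions, A + B = 4 and r₁A + r₂B = -1.
Since r₁ - r₂ = √60: A = (-1 - (4)r₂)/√60 = 2 - \frac{3 \sqrt{15}}{10}, and B = 4 - A = \frac{3 \sqrt{15}}{10} + 2.
So T(n) = \left(2 - \frac{3 \sqrt{15}}{10}\right)\left(2 + \sqrt{15}\right)^n + \left(\frac{3 \sqrt{15}}{10} + 2\right)\left(2 - \sqrt{15}\right)^n.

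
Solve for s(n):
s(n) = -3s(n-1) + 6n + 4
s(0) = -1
First-order linear with linear forcing.
Homogeneous solution: s_h(n) = A·(-3)^n.
Try particular s_p(n) = pn + q. Substituting:
  pn + q = -3(p(n-1) + q) + 6n + 4.
Matching the n-coefficient: p = -3p + 6 ⇒ p = \frac{3}{2}.
Matching constants: q = 3p - 3q + 4 ⇒ q = \frac{17}{8}.
General: s(n) = A·(-3)^n + \frac{3 n}{2} + \frac{17}{8}.
Apply s(0) = -1: A + \frac{17}{8} = -1 ⇒ A = - \frac{25}{8}.
So s(n) = - \frac{25 \left(-3\right)^{n}}{8} + \frac{3 n}{2} + \frac{17}{8}.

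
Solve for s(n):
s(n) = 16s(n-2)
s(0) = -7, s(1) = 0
Characteristic equation: x² - 16 = 0, which factors as (x - (4))(x - (-4)) = 0.
Roots r₁ = 4, r₂ = -4 (distinct).
General solution: s(n) = A·(4)^n + B·(-4)^n.
From s(0) = -7: A + B = -7.
From s(1) = 0: 4A - 4B = 0.
Solving: A = - \frac{7}{2}, B = - \frac{7}{2}.
So s(n) = - \frac{7 \left(-4\right)^{n}}{2} - \frac{7 \cdot 4^{n}}{2}.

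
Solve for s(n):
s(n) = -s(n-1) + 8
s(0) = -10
First-order linear non-homogeneous.
Homogeneous solution: s_h(n) = A·(-1)^n.
Try constant particular solution s_p = K: K = -K + 8 ⇒ K = 4.
General: s(n) = A·(-1)^n + 4.
Apply s(0) = -10: A + 4 = -10 ⇒ A = -14.
So s(n) = 4 - 14 \left(-1\right)^{n}.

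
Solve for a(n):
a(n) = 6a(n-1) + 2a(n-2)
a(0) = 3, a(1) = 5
Characteristic equation: x² - 6x - 2 = 0.
Discriminant Δ = (6)² + 4·(2) = 44.
Roots r₁,₂ = (6 ± √44)/2, so r₁ = 3 + \sqrt{11}, r₂ = 3 - \sqrt{11}.
General solution: a(n) = A·r₁^n + B·r₂^n.
From the initial conditions, A + B = 3 and r₁A + r₂B = 5.
Since r₁ - r₂ = √44: A = (5 - (3)r₂)/√44 = \frac{3}{2} - \frac{2 \sqrt{11}}{11}, and B = 3 - A = \frac{2 \sqrt{11}}{11} + \frac{3}{2}.
So a(n) = \left(\frac{3}{2} - \frac{2 \sqrt{11}}{11}\right)\left(3 + \sqrt{11}\right)^n + \left(\frac{2 \sqrt{11}}{11} + \frac{3}{2}\right)\left(3 - \sqrt{11}\right)^n.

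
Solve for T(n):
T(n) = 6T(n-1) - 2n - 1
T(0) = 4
First-order linear with linear forcing.
Homogeneous solution: T_h(n) = A·(6)^n.
Try particular T_p(n) = pn + q. Substituting:
  pn + q = 6(p(n-1) + q) - 2n - 1.
Matching the n-coefficient: p = 6p - 2 ⇒ p = \frac{2}{5}.
Matching constants: q = -6p + 6q - 1 ⇒ q = \frac{17}{25}.
General: T(n) = A·(6)^n + \frac{2 n}{5} + \frac{17}{25}.
Apply T(0) = 4: A + \frac{17}{25} = 4 ⇒ A = \frac{83}{25}.
So T(n) = \frac{83 \cdot 6^{n}}{25} + \frac{2 n}{5} + \frac{17}{25}.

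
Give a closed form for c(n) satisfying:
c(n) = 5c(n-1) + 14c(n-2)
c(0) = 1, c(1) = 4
Characteristic equation: x² - 5x - 14 = 0, which factors as (x - (-2))(x - (7)) = 0.
Roots r₁ = -2, r₂ = 7 (distinct).
General solution: c(n) = A·(-2)^n + B·(7)^n.
From c(0) = 1: A + B = 1.
From c(1) = 4: -2A + 7B = 4.
Solving: A = \frac{1}{3}, B = \frac{2}{3}.
So c(n) = \frac{\left(-2\right)^{n}}{3} + \frac{2 \cdot 7^{n}}{3}.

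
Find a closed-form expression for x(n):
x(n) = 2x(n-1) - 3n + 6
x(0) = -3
First-order linear with linear forcing.
Homogeneous solution: x_h(n) = A·(2)^n.
Try particular x_p(n) = pn + q. Substituting:
  pn + q = 2(p(n-1) + q) - 3n + 6.
Matching the n-coefficient: p = 2p - 3 ⇒ p = 3.
Matching constants: q = -2p + 2q + 6 ⇒ q = 0.
General: x(n) = A·(2)^n + 3 n + 0.
Apply x(0) = -3: A + 0 = -3 ⇒ A = -3.
So x(n) = - 3 \cdot 2^{n} + 3 n.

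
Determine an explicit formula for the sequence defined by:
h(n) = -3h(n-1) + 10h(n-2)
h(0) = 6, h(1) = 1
Characteristic equation: x² + 3x - 10 = 0, which factors as (x - (-5))(x - (2)) = 0.
Roots r₁ = -5, r₂ = 2 (distinct).
General solution: h(n) = A·(-5)^n + B·(2)^n.
From h(0) = 6: A + B = 6.
From h(1) = 1: -5A + 2B = 1.
Solving: A = \frac{11}{7}, B = \frac{31}{7}.
So h(n) = \frac{11 \left(-5\right)^{n}}{7} + \frac{31 \cdot 2^{n}}{7}.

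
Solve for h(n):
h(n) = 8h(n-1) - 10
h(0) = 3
First-order linear non-homogeneous.
Homogeneous solution: h_h(n) = A·(8)^n.
Try constant particular solution h_p = K: K = 8K - 10 ⇒ K = \frac{10}{7}.
General: h(n) = A·(8)^n + \frac{10}{7}.
Apply h(0) = 3: A + \frac{10}{7} = 3 ⇒ A = \frac{11}{7}.
So h(n) = \frac{11 \cdot 8^{n}}{7} + \frac{10}{7}.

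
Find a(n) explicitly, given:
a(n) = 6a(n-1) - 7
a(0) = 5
First-order linear non-homogeneous.
Homogeneous solution: a_h(n) = A·(6)^n.
Try constant particular solution a_p = K: K = 6K - 7 ⇒ K = \frac{7}{5}.
General: a(n) = A·(6)^n + \frac{7}{5}.
Apply a(0) = 5: A + \frac{7}{5} = 5 ⇒ A = \frac{18}{5}.
So a(n) = \frac{18 \cdot 6^{n}}{5} + \frac{7}{5}.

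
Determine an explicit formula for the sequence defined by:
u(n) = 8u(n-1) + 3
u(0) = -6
First-order linear non-homogeneous.
Homogeneous solution: u_h(n) = A·(8)^n.
Try constant particular solution u_p = K: K = 8K + 3 ⇒ K = - \frac{3}{7}.
General: u(n) = A·(8)^n - \frac{3}{7}.
Apply u(0) = -6: A - \frac{3}{7} = -6 ⇒ A = - \frac{39}{7}.
So u(n) = - \frac{39 \cdot 8^{n}}{7} - \frac{3}{7}.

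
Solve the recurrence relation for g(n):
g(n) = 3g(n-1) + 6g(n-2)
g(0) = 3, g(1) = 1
Characteristic equation: x² - 3x - 6 = 0.
Discriminant Δ = (3)² + 4·(6) = 33.
Roots r₁,₂ = (3 ± √33)/2, so r₁ = \frac{3}{2} + \frac{\sqrt{33}}{2}, r₂ = \frac{3}{2} - \frac{\sqrt{33}}{2}.
General solution: g(n) = A·r₁^n + B·r₂^n.
From the initial conditions, A + B = 3 and r₁A + r₂B = 1.
Since r₁ - r₂ = √33: A = (1 - (3)r₂)/√33 = \frac{3}{2} - \frac{7 \sqrt{33}}{66}, and B = 3 - A = \frac{7 \sqrt{33}}{66} + \frac{3}{2}.
So g(n) = \left(\frac{3}{2} - \frac{7 \sqrt{33}}{66}\right)\left(\frac{3}{2} + \frac{\sqrt{33}}{2}\right)^n + \left(\frac{7 \sqrt{33}}{66} + \frac{3}{2}\right)\left(\frac{3}{2} - \frac{\sqrt{33}}{2}\right)^n.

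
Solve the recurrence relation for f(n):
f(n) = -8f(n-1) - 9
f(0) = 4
First-order linear non-homogeneous.
Homogeneous solution: f_h(n) = A·(-8)^n.
Try constant particular solution f_p = K: K = -8K - 9 ⇒ K = -1.
General: f(n) = A·(-8)^n - 1.
Apply f(0) = 4: A - 1 = 4 ⇒ A = 5.
So f(n) = 5 \left(-8\right)^{n} - 1.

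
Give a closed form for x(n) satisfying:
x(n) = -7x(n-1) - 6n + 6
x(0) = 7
First-order linear with linear forcing.
Homogeneous solution: x_h(n) = A·(-7)^n.
Try particular x_p(n) = pn + q. Substituting:
  pn + q = -7(p(n-1) + q) - 6n + 6.
Matching the n-coefficient: p = -7p - 6 ⇒ p = - \frac{3}{4}.
Matching constants: q = 7p - 7q + 6 ⇒ q = \frac{3}{32}.
General: x(n) = A·(-7)^n - \frac{3 n}{4} + \frac{3}{32}.
Apply x(0) = 7: A + \frac{3}{32} = 7 ⇒ A = \frac{221}{32}.
So x(n) = \frac{221 \left(-7\right)^{n}}{32} - \frac{3 n}{4} + \frac{3}{32}.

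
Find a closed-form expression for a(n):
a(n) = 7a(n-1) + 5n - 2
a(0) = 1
First-order linear with linear forcing.
Homogeneous solution: a_h(n) = A·(7)^n.
Try particular a_p(n) = pn + q. Substituting:
  pn + q = 7(p(n-1) + q) + 5n - 2.
Matching the n-coefficient: p = 7p + 5 ⇒ p = - \frac{5}{6}.
Matching constants: q = -7p + 7q - 2 ⇒ q = - \frac{23}{36}.
General: a(n) = A·(7)^n - \frac{5 n}{6} - \frac{23}{36}.
Apply a(0) = 1: A - \frac{23}{36} = 1 ⇒ A = \frac{59}{36}.
So a(n) = \frac{59 \cdot 7^{n}}{36} - \frac{5 n}{6} - \frac{23}{36}.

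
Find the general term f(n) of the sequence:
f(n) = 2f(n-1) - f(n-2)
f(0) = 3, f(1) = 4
Characteristic equation: x² - 2x + 1 = 0, which is (x - (1))².
Repeated root r = 1.
General solution: f(n) = (A + Bn)·(1)^n.
From f(0) = 3: A = 3.
From f(1) = 4: (A + B)·(1) = 4 ⇒ B = 1.
So f(n) = \left(n + 3\right) \cdot (1)^n.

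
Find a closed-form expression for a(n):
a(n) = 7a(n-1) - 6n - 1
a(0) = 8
First-order linear with linear forcing.
Homogeneous solution: a_h(n) = A·(7)^n.
Try particular a_p(n) = pn + q. Substituting:
  pn + q = 7(p(n-1) + q) - 6n - 1.
Matching the n-coefficient: p = 7p - 6 ⇒ p = 1.
Matching constants: q = -7p + 7q - 1 ⇒ q = \frac{4}{3}.
General: a(n) = A·(7)^n + n + \frac{4}{3}.
Apply a(0) = 8: A + \frac{4}{3} = 8 ⇒ A = \frac{20}{3}.
So a(n) = \frac{20 \cdot 7^{n}}{3} + n + \frac{4}{3}.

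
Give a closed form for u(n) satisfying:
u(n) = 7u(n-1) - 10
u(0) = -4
First-order linear non-homogeneous.
Homogeneous solution: u_h(n) = A·(7)^n.
Try constant particular solution u_p = K: K = 7K - 10 ⇒ K = \frac{5}{3}.
General: u(n) = A·(7)^n + \frac{5}{3}.
Apply u(0) = -4: A + \frac{5}{3} = -4 ⇒ A = - \frac{17}{3}.
So u(n) = \frac{5}{3} - \frac{17 \cdot 7^{n}}{3}.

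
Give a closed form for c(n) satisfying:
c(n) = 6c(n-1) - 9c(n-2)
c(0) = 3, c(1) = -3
Characteristic equation: x² - 6x + 9 = 0, which is (x - (3))².
Repeated root r = 3.
General solution: c(n) = (A + Bn)·(3)^n.
From c(0) = 3: A = 3.
From c(1) = -3: (A + B)·(3) = -3 ⇒ B = -4.
So c(n) = \left(3 - 4 n\right) \cdot (3)^n.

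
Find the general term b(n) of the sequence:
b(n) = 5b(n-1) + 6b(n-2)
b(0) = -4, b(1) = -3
Characteristic equation: x² - 5x - 6 = 0, which factors as (x - (6))(x - (-1)) = 0.
Roots r₁ = 6, r₂ = -1 (distinct).
General solution: b(n) = A·(6)^n + B·(-1)^n.
From b(0) = -4: A + B = -4.
From b(1) = -3: 6A - B = -3.
Solving: A = -1, B = -3.
So b(n) = - 3 \left(-1\right)^{n} - 6^{n}.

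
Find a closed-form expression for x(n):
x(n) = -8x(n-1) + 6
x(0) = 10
First-order linear non-homogeneous.
Homogeneous solution: x_h(n) = A·(-8)^n.
Try constant particular solution x_p = K: K = -8K + 6 ⇒ K = \frac{2}{3}.
General: x(n) = A·(-8)^n + \frac{2}{3}.
Apply x(0) = 10: A + \frac{2}{3} = 10 ⇒ A = \frac{28}{3}.
So x(n) = \frac{28 \left(-8\right)^{n}}{3} + \frac{2}{3}.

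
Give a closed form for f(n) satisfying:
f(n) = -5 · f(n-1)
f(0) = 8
Pure geometric recurrence with ratio -5.
By induction f(n) = f(0) · (-5)^n = 8 \left(-5\right)^{n}.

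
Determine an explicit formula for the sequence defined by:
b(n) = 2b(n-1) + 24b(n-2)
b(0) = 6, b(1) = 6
Characteristic equation: x² - 2x - 24 = 0, which factors as (x - (6))(x - (-4)) = 0.
Roots r₁ = 6, r₂ = -4 (distinct).
General solution: b(n) = A·(6)^n + B·(-4)^n.
From b(0) = 6: A + B = 6.
From b(1) = 6: 6A - 4B = 6.
Solving: A = 3, B = 3.
So b(n) = 3 \left(-4\right)^{n} + 3 \cdot 6^{n}.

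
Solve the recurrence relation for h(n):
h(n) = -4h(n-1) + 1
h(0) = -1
First-order linear non-homogeneous.
Homogeneous solution: h_h(n) = A·(-4)^n.
Try constant particular solution h_p = K: K = -4K + 1 ⇒ K = \frac{1}{5}.
General: h(n) = A·(-4)^n + \frac{1}{5}.
Apply h(0) = -1: A + \frac{1}{5} = -1 ⇒ A = - \frac{6}{5}.
So h(n) = \frac{1}{5} - \frac{6 \left(-4\right)^{n}}{5}.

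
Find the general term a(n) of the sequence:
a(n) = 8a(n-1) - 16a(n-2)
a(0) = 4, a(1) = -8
Characteristic equation: x² - 8x + 16 = 0, which is (x - (4))².
Repeated root r = 4.
General solution: a(n) = (A + Bn)·(4)^n.
From a(0) = 4: A = 4.
From a(1) = -8: (A + B)·(4) = -8 ⇒ B = -6.
So a(n) = \left(4 - 6 n\right) \cdot (4)^n.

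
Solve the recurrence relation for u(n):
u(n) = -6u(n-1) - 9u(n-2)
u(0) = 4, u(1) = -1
Characteristic equation: x² + 6x + 9 = 0, which is (x - (-3))².
Repeated root r = -3.
General solution: u(n) = (A + Bn)·(-3)^n.
From u(0) = 4: A = 4.
From u(1) = -1: (A + B)·(-3) = -1 ⇒ B = - \frac{11}{3}.
So u(n) = \left(4 - \frac{11 n}{3}\right) \cdot (-3)^n.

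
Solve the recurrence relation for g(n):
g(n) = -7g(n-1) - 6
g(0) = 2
First-order linear non-homogeneous.
Homogeneous solution: g_h(n) = A·(-7)^n.
Try constant particular solution g_p = K: K = -7K - 6 ⇒ K = - \frac{3}{4}.
General: g(n) = A·(-7)^n - \frac{3}{4}.
Apply g(0) = 2: A - \frac{3}{4} = 2 ⇒ A = \frac{11}{4}.
So g(n) = \frac{11 \left(-7\right)^{n}}{4} - \frac{3}{4}.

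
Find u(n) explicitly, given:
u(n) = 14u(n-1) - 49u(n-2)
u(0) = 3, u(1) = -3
Characteristic equation: x² - 14x + 49 = 0, which is (x - (7))².
Repeated root r = 7.
General solution: u(n) = (A + Bn)·(7)^n.
From u(0) = 3: A = 3.
From u(1) = -3: (A + B)·(7) = -3 ⇒ B = - \frac{24}{7}.
So u(n) = \left(3 - \frac{24 n}{7}\right) \cdot (7)^n.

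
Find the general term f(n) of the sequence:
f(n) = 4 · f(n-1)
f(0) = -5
Pure geometric recurrence with ratio 4.
By induction f(n) = f(0) · (4)^n = - 5 \cdot 4^{n}.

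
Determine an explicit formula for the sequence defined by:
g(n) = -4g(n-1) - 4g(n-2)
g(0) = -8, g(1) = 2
Characteristic equation: x² + 4x + 4 = 0, which is (x - (-2))².
Repeated root r = -2.
General solution: g(n) = (A + Bn)·(-2)^n.
From g(0) = -8: A = -8.
From g(1) = 2: (A + B)·(-2) = 2 ⇒ B = 7.
So g(n) = \left(7 n - 8\right) \cdot (-2)^n.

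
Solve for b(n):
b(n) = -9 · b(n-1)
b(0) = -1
Pure geometric recurrence with ratio -9.
By induction b(n) = b(0) · (-9)^n = - \left(-9\right)^{n}.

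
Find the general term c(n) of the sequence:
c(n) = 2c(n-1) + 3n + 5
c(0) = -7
First-order linear with linear forcing.
Homogeneous solution: c_h(n) = A·(2)^n.
Try particular c_p(n) = pn + q. Substituting:
  pn + q = 2(p(n-1) + q) + 3n + 5.
Matching the n-coefficient: p = 2p + 3 ⇒ p = -3.
Matching constants: q = -2p + 2q + 5 ⇒ q = -11.
General: c(n) = A·(2)^n - 3 n - 11.
Apply c(0) = -7: A - 11 = -7 ⇒ A = 4.
So c(n) = 4 \cdot 2^{n} - 3 n - 11.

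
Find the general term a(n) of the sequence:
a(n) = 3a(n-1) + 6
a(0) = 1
First-order linear non-homogeneous.
Homogeneous solution: a_h(n) = A·(3)^n.
Try constant particular solution a_p = K: K = 3K + 6 ⇒ K = -3.
General: a(n) = A·(3)^n - 3.
Apply a(0) = 1: A - 3 = 1 ⇒ A = 4.
So a(n) = 4 \cdot 3^{n} - 3.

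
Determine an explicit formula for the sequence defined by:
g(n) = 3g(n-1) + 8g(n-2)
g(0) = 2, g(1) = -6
Characteristic equation: x² - 3x - 8 = 0.
Discriminant Δ = (3)² + 4·(8) = 41.
Roots r₁,₂ = (3 ± √41)/2, so r₁ = \frac{3}{2} + \frac{\sqrt{41}}{2}, r₂ = \frac{3}{2} - \frac{\sqrt{41}}{2}.
General solution: g(n) = A·r₁^n + B·r₂^n.
From the initial conditions, A + B = 2 and r₁A + r₂B = -6.
Since r₁ - r₂ = √41: A = (-6 - (2)r₂)/√41 = 1 - \frac{9 \sqrt{41}}{41}, and B = 2 - A = 1 + \frac{9 \sqrt{41}}{41}.
So g(n) = \left(1 - \frac{9 \sqrt{41}}{41}\right)\left(\frac{3}{2} + \frac{\sqrt{41}}{2}\right)^n + \left(1 + \frac{9 \sqrt{41}}{41}\right)\left(\frac{3}{2} - \frac{\sqrt{41}}{2}\right)^n.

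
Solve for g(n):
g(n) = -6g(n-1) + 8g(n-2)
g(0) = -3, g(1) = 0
Characteristic equation: x² + 6x - 8 = 0.
Discriminant Δ = (-6)² + 4·(8) = 68.
Roots r₁,₂ = (-6 ± √68)/2, so r₁ = -3 + \sqrt{17}, r₂ = - \sqrt{17} - 3.
General solution: g(n) = A·r₁^n + B·r₂^n.
From the initial conditions, A + B = -3 and r₁A + r₂B = 0.
Since r₁ - r₂ = √68: A = (0 - (-3)r₂)/√68 = - \frac{3}{2} - \frac{9 \sqrt{17}}{34}, and B = -3 - A = - \frac{3}{2} + \frac{9 \sqrt{17}}{34}.
So g(n) = \left(- \frac{3}{2} - \frac{9 \sqrt{17}}{34}\right)\left(-3 + \sqrt{17}\right)^n + \left(- \frac{3}{2} + \frac{9 \sqrt{17}}{34}\right)\left(- \sqrt{17} - 3\right)^n.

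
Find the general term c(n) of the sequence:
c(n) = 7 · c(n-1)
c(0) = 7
Pure geometric recurrence with ratio 7.
By induction c(n) = c(0) · (7)^n = 7 \cdot 7^{n}.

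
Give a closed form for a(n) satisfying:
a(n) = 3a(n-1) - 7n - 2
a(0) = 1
First-order linear with linear forcing.
Homogeneous solution: a_h(n) = A·(3)^n.
Try particular a_p(n) = pn + q. Substituting:
  pn + q = 3(p(n-1) + q) - 7n - 2.
Matching the n-coefficient: p = 3p - 7 ⇒ p = \frac{7}{2}.
Matching constants: q = -3p + 3q - 2 ⇒ q = \frac{25}{4}.
General: a(n) = A·(3)^n + \frac{7 n}{2} + \frac{25}{4}.
Apply a(0) = 1: A + \frac{25}{4} = 1 ⇒ A = - \frac{21}{4}.
So a(n) = - \frac{21 \cdot 3^{n}}{4} + \frac{7 n}{2} + \frac{25}{4}.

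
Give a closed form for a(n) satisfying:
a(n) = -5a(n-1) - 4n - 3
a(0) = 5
First-order linear with linear forcing.
Homogeneous solution: a_h(n) = A·(-5)^n.
Try particular a_p(n) = pn + q. Substituting:
  pn + q = -5(p(n-1) + q) - 4n - 3.
Matching the n-coefficient: p = -5p - 4 ⇒ p = - \frac{2}{3}.
Matching constants: q = 5p - 5q - 3 ⇒ q = - \frac{19}{18}.
General: a(n) = A·(-5)^n - \frac{2 n}{3} - \frac{19}{18}.
Apply a(0) = 5: A - \frac{19}{18} = 5 ⇒ A = \frac{109}{18}.
So a(n) = \frac{109 \left(-5\right)^{n}}{18} - \frac{2 n}{3} - \frac{19}{18}.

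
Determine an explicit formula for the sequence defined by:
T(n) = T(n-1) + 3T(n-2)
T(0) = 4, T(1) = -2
Characteristic equation: x² - x - 3 = 0.
Discriminant Δ = (1)² + 4·(3) = 13.
Roots r₁,₂ = (1 ± √13)/2, so r₁ = \frac{1}{2} + \frac{\sqrt{13}}{2}, r₂ = \frac{1}{2} - \frac{\sqrt{13}}{2}.
General solution: T(n) = A·r₁^n + B·r₂^n.
From the initial conditions, A + B = 4 and r₁A + r₂B = -2.
Since r₁ - r₂ = √13: A = (-2 - (4)r₂)/√13 = 2 - \frac{4 \sqrt{13}}{13}, and B = 4 - A = \frac{4 \sqrt{13}}{13} + 2.
So T(n) = \left(2 - \frac{4 \sqrt{13}}{13}\right)\left(\frac{1}{2} + \frac{\sqrt{13}}{2}\right)^n + \left(\frac{4 \sqrt{13}}{13} + 2\right)\left(\frac{1}{2} - \frac{\sqrt{13}}{2}\right)^n.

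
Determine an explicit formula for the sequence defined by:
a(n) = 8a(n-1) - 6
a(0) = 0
First-order linear non-homogeneous.
Homogeneous solution: a_h(n) = A·(8)^n.
Try constant particular solution a_p = K: K = 8K - 6 ⇒ K = \frac{6}{7}.
General: a(n) = A·(8)^n + \frac{6}{7}.
Apply a(0) = 0: A + \frac{6}{7} = 0 ⇒ A = - \frac{6}{7}.
So a(n) = \frac{6}{7} - \frac{6 \cdot 8^{n}}{7}.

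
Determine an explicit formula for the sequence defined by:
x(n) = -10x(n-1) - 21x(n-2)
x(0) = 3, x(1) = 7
Characteristic equation: x² + 10x + 21 = 0, which factors as (x - (-7))(x - (-3)) = 0.
Roots r₁ = -7, r₂ = -3 (distinct).
General solution: x(n) = A·(-7)^n + B·(-3)^n.
From x(0) = 3: A + B = 3.
From x(1) = 7: -7A - 3B = 7.
Solving: A = -4, B = 7.
So x(n) = 7 \left(-3\right)^{n} - 4 \left(-7\right)^{n}.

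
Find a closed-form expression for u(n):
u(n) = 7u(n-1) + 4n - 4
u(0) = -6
First-order linear with linear forcing.
Homogeneous solution: u_h(n) = A·(7)^n.
Try particular u_p(n) = pn + q. Substituting:
  pn + q = 7(p(n-1) + q) + 4n - 4.
Matching the n-coefficient: p = 7p + 4 ⇒ p = - \frac{2}{3}.
Matching constants: q = -7p + 7q - 4 ⇒ q = - \frac{1}{9}.
General: u(n) = A·(7)^n - \frac{2 n}{3} - \frac{1}{9}.
Apply u(0) = -6: A - \frac{1}{9} = -6 ⇒ A = - \frac{53}{9}.
So u(n) = - \frac{53 \cdot 7^{n}}{9} - \frac{2 n}{3} - \frac{1}{9}.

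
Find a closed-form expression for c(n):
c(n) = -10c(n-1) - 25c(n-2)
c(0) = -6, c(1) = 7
Characteristic equation: x² + 10x + 25 = 0, which is (x - (-5))².
Repeated root r = -5.
General solution: c(n) = (A + Bn)·(-5)^n.
From c(0) = -6: A = -6.
From c(1) = 7: (A + B)·(-5) = 7 ⇒ B = \frac{23}{5}.
So c(n) = \left(\frac{23 n}{5} - 6\right) \cdot (-5)^n.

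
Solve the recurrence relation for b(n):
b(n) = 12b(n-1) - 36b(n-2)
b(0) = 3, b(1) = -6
Characteristic equation: x² - 12x + 36 = 0, which is (x - (6))².
Repeated root r = 6.
General solution: b(n) = (A + Bn)·(6)^n.
From b(0) = 3: A = 3.
From b(1) = -6: (A + B)·(6) = -6 ⇒ B = -4.
So b(n) = \left(3 - 4 n\right) \cdot (6)^n.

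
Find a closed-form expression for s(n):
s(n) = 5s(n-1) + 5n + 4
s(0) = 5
First-order linear with linear forcing.
Homogeneous solution: s_h(n) = A·(5)^n.
Try particular s_p(n) = pn + q. Substituting:
  pn + q = 5(p(n-1) + q) + 5n + 4.
Matching the n-coefficient: p = 5p + 5 ⇒ p = - \frac{5}{4}.
Matching constants: q = -5p + 5q + 4 ⇒ q = - \frac{41}{16}.
General: s(n) = A·(5)^n - \frac{5 n}{4} - \frac{41}{16}.
Apply s(0) = 5: A - \frac{41}{16} = 5 ⇒ A = \frac{121}{16}.
So s(n) = \frac{121 \cdot 5^{n}}{16} - \frac{5 n}{4} - \frac{41}{16}.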